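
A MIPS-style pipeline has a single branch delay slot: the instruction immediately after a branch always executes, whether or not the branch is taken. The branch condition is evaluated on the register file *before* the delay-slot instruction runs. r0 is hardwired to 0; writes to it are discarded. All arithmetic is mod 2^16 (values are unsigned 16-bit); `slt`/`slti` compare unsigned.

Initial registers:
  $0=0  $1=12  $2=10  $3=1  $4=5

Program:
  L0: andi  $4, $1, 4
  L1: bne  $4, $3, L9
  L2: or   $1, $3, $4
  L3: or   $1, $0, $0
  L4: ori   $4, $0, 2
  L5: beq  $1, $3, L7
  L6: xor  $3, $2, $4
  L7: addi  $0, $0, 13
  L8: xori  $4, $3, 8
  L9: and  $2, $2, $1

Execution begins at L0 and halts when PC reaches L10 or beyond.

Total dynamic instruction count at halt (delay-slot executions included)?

4

PC=0  andi  $4, $1, 4        | $0=0 $1=12 $2=10 $3=1 $4=4
PC=1  bne  $4, $3, L9        | $0=0 $1=12 $2=10 $3=1 $4=4  [TAKEN]
PC=2  or   $1, $3, $4        | $0=0 $1=5 $2=10 $3=1 $4=4
PC=9  and  $2, $2, $1        | $0=0 $1=5 $2=0 $3=1 $4=4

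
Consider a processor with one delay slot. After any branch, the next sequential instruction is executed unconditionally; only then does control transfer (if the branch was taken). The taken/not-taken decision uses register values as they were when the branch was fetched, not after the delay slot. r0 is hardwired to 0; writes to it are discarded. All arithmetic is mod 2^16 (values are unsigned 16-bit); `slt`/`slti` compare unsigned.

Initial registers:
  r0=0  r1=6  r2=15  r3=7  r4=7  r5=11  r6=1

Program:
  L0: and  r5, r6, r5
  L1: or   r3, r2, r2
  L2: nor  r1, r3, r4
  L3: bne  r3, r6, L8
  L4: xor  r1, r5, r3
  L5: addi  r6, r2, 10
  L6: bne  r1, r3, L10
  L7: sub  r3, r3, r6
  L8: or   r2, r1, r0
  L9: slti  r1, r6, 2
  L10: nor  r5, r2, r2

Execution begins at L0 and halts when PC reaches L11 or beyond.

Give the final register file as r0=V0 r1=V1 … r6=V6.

r0=0 r1=1 r2=14 r3=15 r4=7 r5=65521 r6=1

#0 and  r5, r6, r5 ; 0/6/15/7/7/1/1
#1 or   r3, r2, r2 ; 0/6/15/15/7/1/1
#2 nor  r1, r3, r4 ; 0/65520/15/15/7/1/1
#3 bne  r3, r6, L8 ; 0/65520/15/15/7/1/1 ; →target
#4 xor  r1, r5, r3 ; 0/14/15/15/7/1/1
#8 or   r2, r1, r0 ; 0/14/14/15/7/1/1
#9 slti  r1, r6, 2 ; 0/1/14/15/7/1/1
#10 nor  r5, r2, r2 ; 0/1/14/15/7/65521/1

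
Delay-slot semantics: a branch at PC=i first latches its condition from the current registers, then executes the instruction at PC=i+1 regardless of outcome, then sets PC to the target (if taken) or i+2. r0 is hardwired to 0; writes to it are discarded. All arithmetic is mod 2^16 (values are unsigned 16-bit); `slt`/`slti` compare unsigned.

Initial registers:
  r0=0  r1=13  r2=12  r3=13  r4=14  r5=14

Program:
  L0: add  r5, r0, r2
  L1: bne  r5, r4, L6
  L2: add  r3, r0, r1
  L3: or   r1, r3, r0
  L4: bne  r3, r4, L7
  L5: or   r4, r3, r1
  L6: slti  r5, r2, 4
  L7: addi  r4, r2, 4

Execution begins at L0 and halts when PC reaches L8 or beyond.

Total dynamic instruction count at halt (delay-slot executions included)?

#0 add  r5, r0, r2 ; 0/13/12/13/14/12
#1 bne  r5, r4, L6 ; 0/13/12/13/14/12 ; →target
#2 add  r3, r0, r1 ; 0/13/12/13/14/12
#6 slti  r5, r2, 4 ; 0/13/12/13/14/0
#7 addi  r4, r2, 4 ; 0/13/12/13/16/0

5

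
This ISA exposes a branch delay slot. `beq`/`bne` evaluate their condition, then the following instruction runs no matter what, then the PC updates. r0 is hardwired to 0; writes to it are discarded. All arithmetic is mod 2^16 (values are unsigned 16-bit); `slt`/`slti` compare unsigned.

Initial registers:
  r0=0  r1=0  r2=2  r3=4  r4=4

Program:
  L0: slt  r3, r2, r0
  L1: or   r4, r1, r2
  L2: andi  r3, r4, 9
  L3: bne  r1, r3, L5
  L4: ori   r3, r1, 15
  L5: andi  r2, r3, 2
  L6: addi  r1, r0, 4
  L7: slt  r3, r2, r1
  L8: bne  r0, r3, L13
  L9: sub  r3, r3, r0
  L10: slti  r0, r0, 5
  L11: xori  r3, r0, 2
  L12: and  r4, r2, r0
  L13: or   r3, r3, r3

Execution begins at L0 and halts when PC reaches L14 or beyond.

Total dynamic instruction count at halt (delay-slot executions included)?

11

#0 slt  r3, r2, r0 ; 0/0/2/0/4
#1 or   r4, r1, r2 ; 0/0/2/0/2
#2 andi  r3, r4, 9 ; 0/0/2/0/2
#3 bne  r1, r3, L5 ; 0/0/2/0/2 ; →fallthru
#4 ori   r3, r1, 15 ; 0/0/2/15/2
#5 andi  r2, r3, 2 ; 0/0/2/15/2
#6 addi  r1, r0, 4 ; 0/4/2/15/2
#7 slt  r3, r2, r1 ; 0/4/2/1/2
#8 bne  r0, r3, L13 ; 0/4/2/1/2 ; →target
#9 sub  r3, r3, r0 ; 0/4/2/1/2
#13 or   r3, r3, r3 ; 0/4/2/1/2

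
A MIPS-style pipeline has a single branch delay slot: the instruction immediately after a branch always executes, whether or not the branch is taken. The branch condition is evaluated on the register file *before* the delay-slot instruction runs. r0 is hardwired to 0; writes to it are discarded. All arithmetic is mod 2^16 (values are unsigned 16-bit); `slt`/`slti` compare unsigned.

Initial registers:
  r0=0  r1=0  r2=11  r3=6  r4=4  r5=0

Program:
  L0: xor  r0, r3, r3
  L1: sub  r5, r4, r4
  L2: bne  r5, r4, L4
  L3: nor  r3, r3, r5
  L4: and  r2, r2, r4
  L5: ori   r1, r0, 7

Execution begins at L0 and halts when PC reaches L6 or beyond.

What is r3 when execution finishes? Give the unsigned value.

65529

PC=0  xor  r0, r3, r3        | r0=0 r1=0 r2=11 r3=6 r4=4 r5=0
PC=1  sub  r5, r4, r4        | r0=0 r1=0 r2=11 r3=6 r4=4 r5=0
PC=2  bne  r5, r4, L4        | r0=0 r1=0 r2=11 r3=6 r4=4 r5=0  [TAKEN]
PC=3  nor  r3, r3, r5        | r0=0 r1=0 r2=11 r3=65529 r4=4 r5=0
PC=4  and  r2, r2, r4        | r0=0 r1=0 r2=0 r3=65529 r4=4 r5=0
PC=5  ori   r1, r0, 7        | r0=0 r1=7 r2=0 r3=65529 r4=4 r5=0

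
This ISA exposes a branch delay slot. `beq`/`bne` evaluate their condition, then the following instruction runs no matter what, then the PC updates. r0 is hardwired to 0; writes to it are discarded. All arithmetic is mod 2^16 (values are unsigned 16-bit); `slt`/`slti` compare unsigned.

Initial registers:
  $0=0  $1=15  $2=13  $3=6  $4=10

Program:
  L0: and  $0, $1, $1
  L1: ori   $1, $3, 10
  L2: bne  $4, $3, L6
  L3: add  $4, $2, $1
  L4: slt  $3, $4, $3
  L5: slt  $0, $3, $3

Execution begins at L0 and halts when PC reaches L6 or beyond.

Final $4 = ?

PC=0  and  $0, $1, $1        | $0=0 $1=15 $2=13 $3=6 $4=10
PC=1  ori   $1, $3, 10       | $0=0 $1=14 $2=13 $3=6 $4=10
PC=2  bne  $4, $3, L6        | $0=0 $1=14 $2=13 $3=6 $4=10  [TAKEN]
PC=3  add  $4, $2, $1        | $0=0 $1=14 $2=13 $3=6 $4=27

27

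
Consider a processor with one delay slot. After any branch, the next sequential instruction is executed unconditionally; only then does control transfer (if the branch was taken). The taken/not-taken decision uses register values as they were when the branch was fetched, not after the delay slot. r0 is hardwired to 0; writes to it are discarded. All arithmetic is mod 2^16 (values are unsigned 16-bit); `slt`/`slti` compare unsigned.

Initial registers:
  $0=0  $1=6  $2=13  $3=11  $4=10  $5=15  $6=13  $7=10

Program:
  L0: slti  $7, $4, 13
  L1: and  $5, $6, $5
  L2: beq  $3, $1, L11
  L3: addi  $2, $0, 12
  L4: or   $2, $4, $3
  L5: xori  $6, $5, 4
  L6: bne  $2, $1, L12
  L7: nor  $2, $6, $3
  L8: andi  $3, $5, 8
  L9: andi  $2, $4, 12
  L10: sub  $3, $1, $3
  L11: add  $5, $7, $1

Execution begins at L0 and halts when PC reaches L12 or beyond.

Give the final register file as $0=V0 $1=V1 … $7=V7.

PC=0  slti  $7, $4, 13       | $0=0 $1=6 $2=13 $3=11 $4=10 $5=15 $6=13 $7=1
PC=1  and  $5, $6, $5        | $0=0 $1=6 $2=13 $3=11 $4=10 $5=13 $6=13 $7=1
PC=2  beq  $3, $1, L11       | $0=0 $1=6 $2=13 $3=11 $4=10 $5=13 $6=13 $7=1  [not taken]
PC=3  addi  $2, $0, 12       | $0=0 $1=6 $2=12 $3=11 $4=10 $5=13 $6=13 $7=1
PC=4  or   $2, $4, $3        | $0=0 $1=6 $2=11 $3=11 $4=10 $5=13 $6=13 $7=1
PC=5  xori  $6, $5, 4        | $0=0 $1=6 $2=11 $3=11 $4=10 $5=13 $6=9 $7=1
PC=6  bne  $2, $1, L12       | $0=0 $1=6 $2=11 $3=11 $4=10 $5=13 $6=9 $7=1  [TAKEN]
PC=7  nor  $2, $6, $3        | $0=0 $1=6 $2=65524 $3=11 $4=10 $5=13 $6=9 $7=1

$0=0 $1=6 $2=65524 $3=11 $4=10 $5=13 $6=9 $7=1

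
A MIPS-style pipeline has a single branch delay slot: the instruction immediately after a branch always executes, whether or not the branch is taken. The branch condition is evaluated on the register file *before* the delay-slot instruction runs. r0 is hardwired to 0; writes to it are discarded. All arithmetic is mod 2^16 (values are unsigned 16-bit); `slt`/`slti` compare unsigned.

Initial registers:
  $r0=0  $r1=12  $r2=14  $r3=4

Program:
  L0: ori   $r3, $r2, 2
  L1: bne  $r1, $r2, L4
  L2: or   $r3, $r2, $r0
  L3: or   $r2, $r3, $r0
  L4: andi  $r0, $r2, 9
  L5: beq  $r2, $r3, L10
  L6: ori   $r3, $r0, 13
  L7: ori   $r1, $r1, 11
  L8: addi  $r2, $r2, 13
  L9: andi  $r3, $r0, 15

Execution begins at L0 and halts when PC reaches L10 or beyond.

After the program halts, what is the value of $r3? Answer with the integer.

13

  step pc=0: ori   $r3, $r2, 2  regs=(0,12,14,14)
  step pc=1: bne  $r1, $r2, L4  cond=T  regs=(0,12,14,14)
  step pc=2: or   $r3, $r2, $r0  regs=(0,12,14,14)
  step pc=4: andi  $r0, $r2, 9  regs=(0,12,14,14)
  step pc=5: beq  $r2, $r3, L10  cond=T  regs=(0,12,14,14)
  step pc=6: ori   $r3, $r0, 13  regs=(0,12,14,13)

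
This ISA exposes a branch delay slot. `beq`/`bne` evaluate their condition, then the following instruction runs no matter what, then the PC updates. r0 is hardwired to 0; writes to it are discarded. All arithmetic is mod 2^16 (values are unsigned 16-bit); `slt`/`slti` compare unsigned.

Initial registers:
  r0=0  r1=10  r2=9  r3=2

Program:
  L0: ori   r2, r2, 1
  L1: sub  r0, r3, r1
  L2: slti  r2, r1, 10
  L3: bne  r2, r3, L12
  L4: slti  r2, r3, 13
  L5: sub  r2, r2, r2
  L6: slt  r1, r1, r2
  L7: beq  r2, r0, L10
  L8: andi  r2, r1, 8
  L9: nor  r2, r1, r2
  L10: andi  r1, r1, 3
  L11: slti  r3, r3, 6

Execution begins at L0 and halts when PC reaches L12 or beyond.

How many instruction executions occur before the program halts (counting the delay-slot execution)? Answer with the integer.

PC=0  ori   r2, r2, 1        | r0=0 r1=10 r2=9 r3=2
PC=1  sub  r0, r3, r1        | r0=0 r1=10 r2=9 r3=2
PC=2  slti  r2, r1, 10       | r0=0 r1=10 r2=0 r3=2
PC=3  bne  r2, r3, L12       | r0=0 r1=10 r2=0 r3=2  [TAKEN]
PC=4  slti  r2, r3, 13       | r0=0 r1=10 r2=1 r3=2

5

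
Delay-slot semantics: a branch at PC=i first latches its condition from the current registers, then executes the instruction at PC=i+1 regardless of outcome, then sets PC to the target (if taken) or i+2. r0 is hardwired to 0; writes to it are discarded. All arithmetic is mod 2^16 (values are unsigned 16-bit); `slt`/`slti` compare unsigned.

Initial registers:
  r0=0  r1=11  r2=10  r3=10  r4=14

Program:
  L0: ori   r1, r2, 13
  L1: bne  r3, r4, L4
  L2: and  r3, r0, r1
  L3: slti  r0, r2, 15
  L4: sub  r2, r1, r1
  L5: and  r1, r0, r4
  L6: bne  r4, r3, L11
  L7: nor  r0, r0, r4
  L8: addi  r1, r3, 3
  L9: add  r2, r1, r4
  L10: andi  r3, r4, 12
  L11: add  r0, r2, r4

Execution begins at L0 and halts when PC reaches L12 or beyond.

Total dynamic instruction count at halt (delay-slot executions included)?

  step pc=0: ori   r1, r2, 13  regs=(0,15,10,10,14)
  step pc=1: bne  r3, r4, L4  cond=T  regs=(0,15,10,10,14)
  step pc=2: and  r3, r0, r1  regs=(0,15,10,0,14)
  step pc=4: sub  r2, r1, r1  regs=(0,15,0,0,14)
  step pc=5: and  r1, r0, r4  regs=(0,0,0,0,14)
  step pc=6: bne  r4, r3, L11  cond=T  regs=(0,0,0,0,14)
  step pc=7: nor  r0, r0, r4  regs=(0,0,0,0,14)
  step pc=11: add  r0, r2, r4  regs=(0,0,0,0,14)

8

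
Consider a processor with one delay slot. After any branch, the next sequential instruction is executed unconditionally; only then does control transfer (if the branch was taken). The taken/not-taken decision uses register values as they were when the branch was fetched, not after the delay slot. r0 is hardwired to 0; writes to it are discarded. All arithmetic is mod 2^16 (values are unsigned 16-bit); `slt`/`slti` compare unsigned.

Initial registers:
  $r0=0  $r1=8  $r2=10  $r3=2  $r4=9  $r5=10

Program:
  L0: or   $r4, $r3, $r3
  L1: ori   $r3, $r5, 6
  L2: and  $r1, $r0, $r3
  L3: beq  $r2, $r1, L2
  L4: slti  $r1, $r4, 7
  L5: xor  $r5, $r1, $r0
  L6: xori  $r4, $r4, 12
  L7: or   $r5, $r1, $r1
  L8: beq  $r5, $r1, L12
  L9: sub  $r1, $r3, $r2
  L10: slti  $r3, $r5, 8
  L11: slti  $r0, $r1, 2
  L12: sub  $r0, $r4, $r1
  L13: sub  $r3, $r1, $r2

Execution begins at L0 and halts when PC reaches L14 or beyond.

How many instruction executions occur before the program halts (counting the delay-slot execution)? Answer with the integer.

PC=0  or   $r4, $r3, $r3     | $r0=0 $r1=8 $r2=10 $r3=2 $r4=2 $r5=10
PC=1  ori   $r3, $r5, 6      | $r0=0 $r1=8 $r2=10 $r3=14 $r4=2 $r5=10
PC=2  and  $r1, $r0, $r3     | $r0=0 $r1=0 $r2=10 $r3=14 $r4=2 $r5=10
PC=3  beq  $r2, $r1, L2      | $r0=0 $r1=0 $r2=10 $r3=14 $r4=2 $r5=10  [not taken]
PC=4  slti  $r1, $r4, 7      | $r0=0 $r1=1 $r2=10 $r3=14 $r4=2 $r5=10
PC=5  xor  $r5, $r1, $r0     | $r0=0 $r1=1 $r2=10 $r3=14 $r4=2 $r5=1
PC=6  xori  $r4, $r4, 12     | $r0=0 $r1=1 $r2=10 $r3=14 $r4=14 $r5=1
PC=7  or   $r5, $r1, $r1     | $r0=0 $r1=1 $r2=10 $r3=14 $r4=14 $r5=1
PC=8  beq  $r5, $r1, L12     | $r0=0 $r1=1 $r2=10 $r3=14 $r4=14 $r5=1  [TAKEN]
PC=9  sub  $r1, $r3, $r2     | $r0=0 $r1=4 $r2=10 $r3=14 $r4=14 $r5=1
PC=12 sub  $r0, $r4, $r1     | $r0=0 $r1=4 $r2=10 $r3=14 $r4=14 $r5=1
PC=13 sub  $r3, $r1, $r2     | $r0=0 $r1=4 $r2=10 $r3=65530 $r4=14 $r5=1

12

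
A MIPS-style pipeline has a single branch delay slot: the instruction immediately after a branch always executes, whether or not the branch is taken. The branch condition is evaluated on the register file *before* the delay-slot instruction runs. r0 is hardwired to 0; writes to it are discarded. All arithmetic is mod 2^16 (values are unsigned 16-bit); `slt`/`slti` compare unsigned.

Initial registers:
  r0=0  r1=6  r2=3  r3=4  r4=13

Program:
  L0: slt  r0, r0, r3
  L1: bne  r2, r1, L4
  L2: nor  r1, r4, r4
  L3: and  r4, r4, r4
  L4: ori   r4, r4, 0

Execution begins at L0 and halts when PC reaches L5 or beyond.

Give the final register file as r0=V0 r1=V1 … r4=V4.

#0 slt  r0, r0, r3 ; 0/6/3/4/13
#1 bne  r2, r1, L4 ; 0/6/3/4/13 ; →target
#2 nor  r1, r4, r4 ; 0/65522/3/4/13
#4 ori   r4, r4, 0 ; 0/65522/3/4/13

r0=0 r1=65522 r2=3 r3=4 r4=13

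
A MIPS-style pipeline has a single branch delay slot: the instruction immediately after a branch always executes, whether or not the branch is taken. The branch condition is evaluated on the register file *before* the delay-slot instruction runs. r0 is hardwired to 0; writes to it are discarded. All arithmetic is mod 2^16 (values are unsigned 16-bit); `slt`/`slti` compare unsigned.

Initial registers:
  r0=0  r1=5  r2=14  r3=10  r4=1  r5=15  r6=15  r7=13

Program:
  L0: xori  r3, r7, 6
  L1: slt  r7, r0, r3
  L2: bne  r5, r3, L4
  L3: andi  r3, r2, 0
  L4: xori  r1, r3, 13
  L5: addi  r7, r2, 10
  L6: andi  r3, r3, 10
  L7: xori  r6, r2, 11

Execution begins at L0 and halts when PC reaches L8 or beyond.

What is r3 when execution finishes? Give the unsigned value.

0

PC=0  xori  r3, r7, 6        | r0=0 r1=5 r2=14 r3=11 r4=1 r5=15 r6=15 r7=13
PC=1  slt  r7, r0, r3        | r0=0 r1=5 r2=14 r3=11 r4=1 r5=15 r6=15 r7=1
PC=2  bne  r5, r3, L4        | r0=0 r1=5 r2=14 r3=11 r4=1 r5=15 r6=15 r7=1  [TAKEN]
PC=3  andi  r3, r2, 0        | r0=0 r1=5 r2=14 r3=0 r4=1 r5=15 r6=15 r7=1
PC=4  xori  r1, r3, 13       | r0=0 r1=13 r2=14 r3=0 r4=1 r5=15 r6=15 r7=1
PC=5  addi  r7, r2, 10       | r0=0 r1=13 r2=14 r3=0 r4=1 r5=15 r6=15 r7=24
PC=6  andi  r3, r3, 10       | r0=0 r1=13 r2=14 r3=0 r4=1 r5=15 r6=15 r7=24
PC=7  xori  r6, r2, 11       | r0=0 r1=13 r2=14 r3=0 r4=1 r5=15 r6=5 r7=24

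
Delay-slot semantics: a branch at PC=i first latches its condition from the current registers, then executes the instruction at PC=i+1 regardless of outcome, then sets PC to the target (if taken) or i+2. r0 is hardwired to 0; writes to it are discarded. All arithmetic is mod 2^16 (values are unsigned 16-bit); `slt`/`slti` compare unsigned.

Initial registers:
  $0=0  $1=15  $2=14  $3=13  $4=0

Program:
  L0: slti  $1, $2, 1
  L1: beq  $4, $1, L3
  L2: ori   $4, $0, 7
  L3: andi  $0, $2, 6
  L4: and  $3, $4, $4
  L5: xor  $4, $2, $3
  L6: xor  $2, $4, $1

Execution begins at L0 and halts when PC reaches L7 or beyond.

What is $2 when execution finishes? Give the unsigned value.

9

  step pc=0: slti  $1, $2, 1  regs=(0,0,14,13,0)
  step pc=1: beq  $4, $1, L3  cond=T  regs=(0,0,14,13,0)
  step pc=2: ori   $4, $0, 7  regs=(0,0,14,13,7)
  step pc=3: andi  $0, $2, 6  regs=(0,0,14,13,7)
  step pc=4: and  $3, $4, $4  regs=(0,0,14,7,7)
  step pc=5: xor  $4, $2, $3  regs=(0,0,14,7,9)
  step pc=6: xor  $2, $4, $1  regs=(0,0,9,7,9)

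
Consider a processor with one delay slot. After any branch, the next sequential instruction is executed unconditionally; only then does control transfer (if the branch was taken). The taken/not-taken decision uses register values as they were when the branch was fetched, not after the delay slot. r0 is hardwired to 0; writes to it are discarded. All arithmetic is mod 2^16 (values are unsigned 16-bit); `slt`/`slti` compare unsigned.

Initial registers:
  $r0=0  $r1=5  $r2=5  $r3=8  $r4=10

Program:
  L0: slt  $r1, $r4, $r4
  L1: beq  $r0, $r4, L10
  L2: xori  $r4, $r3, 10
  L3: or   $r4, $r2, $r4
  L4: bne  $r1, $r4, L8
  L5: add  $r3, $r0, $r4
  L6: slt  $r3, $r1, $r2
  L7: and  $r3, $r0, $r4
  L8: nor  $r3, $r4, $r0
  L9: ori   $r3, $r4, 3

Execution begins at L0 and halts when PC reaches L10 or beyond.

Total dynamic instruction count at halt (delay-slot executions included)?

PC=0  slt  $r1, $r4, $r4     | $r0=0 $r1=0 $r2=5 $r3=8 $r4=10
PC=1  beq  $r0, $r4, L10     | $r0=0 $r1=0 $r2=5 $r3=8 $r4=10  [not taken]
PC=2  xori  $r4, $r3, 10     | $r0=0 $r1=0 $r2=5 $r3=8 $r4=2
PC=3  or   $r4, $r2, $r4     | $r0=0 $r1=0 $r2=5 $r3=8 $r4=7
PC=4  bne  $r1, $r4, L8      | $r0=0 $r1=0 $r2=5 $r3=8 $r4=7  [TAKEN]
PC=5  add  $r3, $r0, $r4     | $r0=0 $r1=0 $r2=5 $r3=7 $r4=7
PC=8  nor  $r3, $r4, $r0     | $r0=0 $r1=0 $r2=5 $r3=65528 $r4=7
PC=9  ori   $r3, $r4, 3      | $r0=0 $r1=0 $r2=5 $r3=7 $r4=7

8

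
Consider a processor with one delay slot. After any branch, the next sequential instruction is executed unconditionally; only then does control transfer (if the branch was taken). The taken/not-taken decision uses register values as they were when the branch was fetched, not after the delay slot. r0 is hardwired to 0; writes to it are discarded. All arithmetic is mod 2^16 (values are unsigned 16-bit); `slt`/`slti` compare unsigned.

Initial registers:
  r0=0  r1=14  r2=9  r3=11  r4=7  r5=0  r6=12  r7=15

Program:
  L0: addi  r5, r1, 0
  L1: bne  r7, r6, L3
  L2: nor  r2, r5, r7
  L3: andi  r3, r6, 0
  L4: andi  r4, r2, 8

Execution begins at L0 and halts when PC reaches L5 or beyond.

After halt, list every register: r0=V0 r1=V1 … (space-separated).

r0=0 r1=14 r2=65520 r3=0 r4=0 r5=14 r6=12 r7=15

PC=0  addi  r5, r1, 0        | r0=0 r1=14 r2=9 r3=11 r4=7 r5=14 r6=12 r7=15
PC=1  bne  r7, r6, L3        | r0=0 r1=14 r2=9 r3=11 r4=7 r5=14 r6=12 r7=15  [TAKEN]
PC=2  nor  r2, r5, r7        | r0=0 r1=14 r2=65520 r3=11 r4=7 r5=14 r6=12 r7=15
PC=3  andi  r3, r6, 0        | r0=0 r1=14 r2=65520 r3=0 r4=7 r5=14 r6=12 r7=15
PC=4  andi  r4, r2, 8        | r0=0 r1=14 r2=65520 r3=0 r4=0 r5=14 r6=12 r7=15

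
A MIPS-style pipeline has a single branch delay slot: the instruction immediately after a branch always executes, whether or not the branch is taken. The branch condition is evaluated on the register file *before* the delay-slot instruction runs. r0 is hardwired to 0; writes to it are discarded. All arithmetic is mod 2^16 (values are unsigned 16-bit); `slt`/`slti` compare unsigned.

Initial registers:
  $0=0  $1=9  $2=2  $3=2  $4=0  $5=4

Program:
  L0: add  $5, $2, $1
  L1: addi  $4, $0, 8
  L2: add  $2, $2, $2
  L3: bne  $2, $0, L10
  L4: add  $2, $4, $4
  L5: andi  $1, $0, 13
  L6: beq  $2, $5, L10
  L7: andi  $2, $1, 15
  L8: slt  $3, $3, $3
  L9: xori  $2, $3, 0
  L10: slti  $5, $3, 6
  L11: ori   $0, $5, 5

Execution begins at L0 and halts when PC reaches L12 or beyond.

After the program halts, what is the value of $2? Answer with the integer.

#0 add  $5, $2, $1 ; 0/9/2/2/0/11
#1 addi  $4, $0, 8 ; 0/9/2/2/8/11
#2 add  $2, $2, $2 ; 0/9/4/2/8/11
#3 bne  $2, $0, L10 ; 0/9/4/2/8/11 ; →target
#4 add  $2, $4, $4 ; 0/9/16/2/8/11
#10 slti  $5, $3, 6 ; 0/9/16/2/8/1
#11 ori   $0, $5, 5 ; 0/9/16/2/8/1

16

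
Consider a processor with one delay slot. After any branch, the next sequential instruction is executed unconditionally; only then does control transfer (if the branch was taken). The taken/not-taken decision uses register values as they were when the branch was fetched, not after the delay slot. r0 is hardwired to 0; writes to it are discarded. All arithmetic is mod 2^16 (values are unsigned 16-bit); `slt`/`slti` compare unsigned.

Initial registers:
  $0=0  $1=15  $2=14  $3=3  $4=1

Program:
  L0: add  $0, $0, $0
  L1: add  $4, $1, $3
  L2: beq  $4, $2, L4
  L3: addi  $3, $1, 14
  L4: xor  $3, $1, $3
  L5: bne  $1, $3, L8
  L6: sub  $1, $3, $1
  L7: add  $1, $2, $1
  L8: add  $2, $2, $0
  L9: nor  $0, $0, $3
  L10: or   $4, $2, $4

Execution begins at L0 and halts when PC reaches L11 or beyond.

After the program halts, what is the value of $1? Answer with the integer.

3

  step pc=0: add  $0, $0, $0  regs=(0,15,14,3,1)
  step pc=1: add  $4, $1, $3  regs=(0,15,14,3,18)
  step pc=2: beq  $4, $2, L4  cond=F  regs=(0,15,14,3,18)
  step pc=3: addi  $3, $1, 14  regs=(0,15,14,29,18)
  step pc=4: xor  $3, $1, $3  regs=(0,15,14,18,18)
  step pc=5: bne  $1, $3, L8  cond=T  regs=(0,15,14,18,18)
  step pc=6: sub  $1, $3, $1  regs=(0,3,14,18,18)
  step pc=8: add  $2, $2, $0  regs=(0,3,14,18,18)
  step pc=9: nor  $0, $0, $3  regs=(0,3,14,18,18)
  step pc=10: or   $4, $2, $4  regs=(0,3,14,18,30)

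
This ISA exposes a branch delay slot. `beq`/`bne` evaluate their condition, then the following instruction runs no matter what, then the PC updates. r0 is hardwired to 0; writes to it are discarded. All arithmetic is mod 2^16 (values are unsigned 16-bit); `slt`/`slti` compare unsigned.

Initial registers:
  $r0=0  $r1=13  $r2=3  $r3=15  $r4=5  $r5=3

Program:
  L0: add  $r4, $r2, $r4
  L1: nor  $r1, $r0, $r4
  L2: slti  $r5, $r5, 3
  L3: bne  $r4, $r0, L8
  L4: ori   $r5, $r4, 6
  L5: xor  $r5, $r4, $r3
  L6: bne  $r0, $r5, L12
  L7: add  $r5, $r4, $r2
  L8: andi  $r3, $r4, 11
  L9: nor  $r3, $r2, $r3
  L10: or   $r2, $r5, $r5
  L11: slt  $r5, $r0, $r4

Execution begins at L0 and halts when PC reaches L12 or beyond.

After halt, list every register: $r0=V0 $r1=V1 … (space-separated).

$r0=0 $r1=65527 $r2=14 $r3=65524 $r4=8 $r5=1

[0] add  $r4, $r2, $r4  →  {$r0:0, $r1:13, $r2:3, $r3:15, $r4:8, $r5:3}
[1] nor  $r1, $r0, $r4  →  {$r0:0, $r1:65527, $r2:3, $r3:15, $r4:8, $r5:3}
[2] slti  $r5, $r5, 3  →  {$r0:0, $r1:65527, $r2:3, $r3:15, $r4:8, $r5:0}
[3] bne  $r4, $r0, L8  →  {$r0:0, $r1:65527, $r2:3, $r3:15, $r4:8, $r5:0}  ⟨branch taken⟩
[4] ori   $r5, $r4, 6  →  {$r0:0, $r1:65527, $r2:3, $r3:15, $r4:8, $r5:14}
[8] andi  $r3, $r4, 11  →  {$r0:0, $r1:65527, $r2:3, $r3:8, $r4:8, $r5:14}
[9] nor  $r3, $r2, $r3  →  {$r0:0, $r1:65527, $r2:3, $r3:65524, $r4:8, $r5:14}
[10] or   $r2, $r5, $r5  →  {$r0:0, $r1:65527, $r2:14, $r3:65524, $r4:8, $r5:14}
[11] slt  $r5, $r0, $r4  →  {$r0:0, $r1:65527, $r2:14, $r3:65524, $r4:8, $r5:1}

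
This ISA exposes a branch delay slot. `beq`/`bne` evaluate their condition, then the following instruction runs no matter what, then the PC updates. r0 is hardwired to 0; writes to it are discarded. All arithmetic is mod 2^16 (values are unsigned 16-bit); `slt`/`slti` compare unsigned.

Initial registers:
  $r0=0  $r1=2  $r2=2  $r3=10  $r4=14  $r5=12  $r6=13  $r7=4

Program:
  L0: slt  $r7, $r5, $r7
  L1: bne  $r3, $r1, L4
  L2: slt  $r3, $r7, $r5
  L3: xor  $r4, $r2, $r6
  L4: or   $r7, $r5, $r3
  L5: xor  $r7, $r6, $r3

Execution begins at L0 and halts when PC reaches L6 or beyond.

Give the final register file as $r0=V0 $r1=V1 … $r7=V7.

$r0=0 $r1=2 $r2=2 $r3=1 $r4=14 $r5=12 $r6=13 $r7=12

[0] slt  $r7, $r5, $r7  →  {$r0:0, $r1:2, $r2:2, $r3:10, $r4:14, $r5:12, $r6:13, $r7:0}
[1] bne  $r3, $r1, L4  →  {$r0:0, $r1:2, $r2:2, $r3:10, $r4:14, $r5:12, $r6:13, $r7:0}  ⟨branch taken⟩
[2] slt  $r3, $r7, $r5  →  {$r0:0, $r1:2, $r2:2, $r3:1, $r4:14, $r5:12, $r6:13, $r7:0}
[4] or   $r7, $r5, $r3  →  {$r0:0, $r1:2, $r2:2, $r3:1, $r4:14, $r5:12, $r6:13, $r7:13}
[5] xor  $r7, $r6, $r3  →  {$r0:0, $r1:2, $r2:2, $r3:1, $r4:14, $r5:12, $r6:13, $r7:12}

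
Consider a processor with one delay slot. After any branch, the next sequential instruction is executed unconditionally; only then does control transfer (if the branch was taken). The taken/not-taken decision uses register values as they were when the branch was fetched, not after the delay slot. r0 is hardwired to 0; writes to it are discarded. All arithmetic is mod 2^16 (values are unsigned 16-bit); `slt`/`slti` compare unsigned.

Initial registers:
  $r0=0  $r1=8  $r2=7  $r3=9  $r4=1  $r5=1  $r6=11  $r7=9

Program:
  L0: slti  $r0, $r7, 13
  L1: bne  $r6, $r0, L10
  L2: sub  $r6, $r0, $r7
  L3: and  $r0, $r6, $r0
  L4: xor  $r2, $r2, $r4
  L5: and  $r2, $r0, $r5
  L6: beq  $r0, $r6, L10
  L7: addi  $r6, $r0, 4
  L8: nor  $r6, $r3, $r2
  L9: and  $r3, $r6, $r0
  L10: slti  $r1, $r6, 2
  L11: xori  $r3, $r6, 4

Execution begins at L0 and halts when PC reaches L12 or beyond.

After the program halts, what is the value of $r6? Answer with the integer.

PC=0  slti  $r0, $r7, 13     | $r0=0 $r1=8 $r2=7 $r3=9 $r4=1 $r5=1 $r6=11 $r7=9
PC=1  bne  $r6, $r0, L10     | $r0=0 $r1=8 $r2=7 $r3=9 $r4=1 $r5=1 $r6=11 $r7=9  [TAKEN]
PC=2  sub  $r6, $r0, $r7     | $r0=0 $r1=8 $r2=7 $r3=9 $r4=1 $r5=1 $r6=65527 $r7=9
PC=10 slti  $r1, $r6, 2      | $r0=0 $r1=0 $r2=7 $r3=9 $r4=1 $r5=1 $r6=65527 $r7=9
PC=11 xori  $r3, $r6, 4      | $r0=0 $r1=0 $r2=7 $r3=65523 $r4=1 $r5=1 $r6=65527 $r7=9

65527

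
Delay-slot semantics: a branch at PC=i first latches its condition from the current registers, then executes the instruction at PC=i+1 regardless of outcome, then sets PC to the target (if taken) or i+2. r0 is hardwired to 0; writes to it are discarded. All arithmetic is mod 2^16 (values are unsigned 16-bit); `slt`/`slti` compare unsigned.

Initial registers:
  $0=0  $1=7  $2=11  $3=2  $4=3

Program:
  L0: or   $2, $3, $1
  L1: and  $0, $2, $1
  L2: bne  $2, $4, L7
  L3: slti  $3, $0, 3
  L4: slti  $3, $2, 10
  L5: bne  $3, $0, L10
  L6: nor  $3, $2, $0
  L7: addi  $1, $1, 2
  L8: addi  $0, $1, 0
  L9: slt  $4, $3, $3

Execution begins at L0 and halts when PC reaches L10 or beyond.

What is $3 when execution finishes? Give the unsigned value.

#0 or   $2, $3, $1 ; 0/7/7/2/3
#1 and  $0, $2, $1 ; 0/7/7/2/3
#2 bne  $2, $4, L7 ; 0/7/7/2/3 ; →target
#3 slti  $3, $0, 3 ; 0/7/7/1/3
#7 addi  $1, $1, 2 ; 0/9/7/1/3
#8 addi  $0, $1, 0 ; 0/9/7/1/3
#9 slt  $4, $3, $3 ; 0/9/7/1/0

1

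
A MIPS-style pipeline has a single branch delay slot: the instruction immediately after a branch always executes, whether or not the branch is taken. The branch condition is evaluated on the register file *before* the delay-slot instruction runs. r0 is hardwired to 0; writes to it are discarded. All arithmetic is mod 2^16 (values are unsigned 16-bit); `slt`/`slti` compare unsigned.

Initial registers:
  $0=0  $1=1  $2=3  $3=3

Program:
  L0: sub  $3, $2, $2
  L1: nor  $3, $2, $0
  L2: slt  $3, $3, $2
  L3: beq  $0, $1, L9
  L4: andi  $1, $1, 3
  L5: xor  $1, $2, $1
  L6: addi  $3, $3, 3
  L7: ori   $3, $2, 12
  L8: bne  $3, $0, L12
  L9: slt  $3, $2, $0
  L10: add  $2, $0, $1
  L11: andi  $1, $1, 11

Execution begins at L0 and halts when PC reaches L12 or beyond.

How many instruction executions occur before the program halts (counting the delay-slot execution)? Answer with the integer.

10

#0 sub  $3, $2, $2 ; 0/1/3/0
#1 nor  $3, $2, $0 ; 0/1/3/65532
#2 slt  $3, $3, $2 ; 0/1/3/0
#3 beq  $0, $1, L9 ; 0/1/3/0 ; →fallthru
#4 andi  $1, $1, 3 ; 0/1/3/0
#5 xor  $1, $2, $1 ; 0/2/3/0
#6 addi  $3, $3, 3 ; 0/2/3/3
#7 ori   $3, $2, 12 ; 0/2/3/15
#8 bne  $3, $0, L12 ; 0/2/3/15 ; →target
#9 slt  $3, $2, $0 ; 0/2/3/0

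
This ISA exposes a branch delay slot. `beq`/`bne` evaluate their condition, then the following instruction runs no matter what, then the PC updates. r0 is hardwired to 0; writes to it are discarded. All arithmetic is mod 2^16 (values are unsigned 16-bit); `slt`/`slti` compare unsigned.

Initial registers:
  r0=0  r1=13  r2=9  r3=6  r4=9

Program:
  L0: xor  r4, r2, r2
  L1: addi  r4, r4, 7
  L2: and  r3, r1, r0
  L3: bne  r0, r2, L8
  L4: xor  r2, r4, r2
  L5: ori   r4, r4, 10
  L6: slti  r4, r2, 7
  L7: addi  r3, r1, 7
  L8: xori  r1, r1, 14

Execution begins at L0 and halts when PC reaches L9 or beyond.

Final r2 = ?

14

#0 xor  r4, r2, r2 ; 0/13/9/6/0
#1 addi  r4, r4, 7 ; 0/13/9/6/7
#2 and  r3, r1, r0 ; 0/13/9/0/7
#3 bne  r0, r2, L8 ; 0/13/9/0/7 ; →target
#4 xor  r2, r4, r2 ; 0/13/14/0/7
#8 xori  r1, r1, 14 ; 0/3/14/0/7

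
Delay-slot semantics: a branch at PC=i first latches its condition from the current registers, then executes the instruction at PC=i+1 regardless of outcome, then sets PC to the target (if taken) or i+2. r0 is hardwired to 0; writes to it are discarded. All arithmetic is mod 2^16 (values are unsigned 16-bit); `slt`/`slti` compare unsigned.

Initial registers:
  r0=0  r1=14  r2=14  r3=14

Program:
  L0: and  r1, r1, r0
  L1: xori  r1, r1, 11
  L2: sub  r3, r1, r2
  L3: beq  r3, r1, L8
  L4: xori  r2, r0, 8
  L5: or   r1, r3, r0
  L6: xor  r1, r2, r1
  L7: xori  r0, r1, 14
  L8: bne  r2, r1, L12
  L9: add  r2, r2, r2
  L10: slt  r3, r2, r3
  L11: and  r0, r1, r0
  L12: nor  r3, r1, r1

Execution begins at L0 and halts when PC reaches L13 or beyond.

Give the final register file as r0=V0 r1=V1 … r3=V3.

r0=0 r1=65525 r2=16 r3=10

#0 and  r1, r1, r0 ; 0/0/14/14
#1 xori  r1, r1, 11 ; 0/11/14/14
#2 sub  r3, r1, r2 ; 0/11/14/65533
#3 beq  r3, r1, L8 ; 0/11/14/65533 ; →fallthru
#4 xori  r2, r0, 8 ; 0/11/8/65533
#5 or   r1, r3, r0 ; 0/65533/8/65533
#6 xor  r1, r2, r1 ; 0/65525/8/65533
#7 xori  r0, r1, 14 ; 0/65525/8/65533
#8 bne  r2, r1, L12 ; 0/65525/8/65533 ; →target
#9 add  r2, r2, r2 ; 0/65525/16/65533
#12 nor  r3, r1, r1 ; 0/65525/16/10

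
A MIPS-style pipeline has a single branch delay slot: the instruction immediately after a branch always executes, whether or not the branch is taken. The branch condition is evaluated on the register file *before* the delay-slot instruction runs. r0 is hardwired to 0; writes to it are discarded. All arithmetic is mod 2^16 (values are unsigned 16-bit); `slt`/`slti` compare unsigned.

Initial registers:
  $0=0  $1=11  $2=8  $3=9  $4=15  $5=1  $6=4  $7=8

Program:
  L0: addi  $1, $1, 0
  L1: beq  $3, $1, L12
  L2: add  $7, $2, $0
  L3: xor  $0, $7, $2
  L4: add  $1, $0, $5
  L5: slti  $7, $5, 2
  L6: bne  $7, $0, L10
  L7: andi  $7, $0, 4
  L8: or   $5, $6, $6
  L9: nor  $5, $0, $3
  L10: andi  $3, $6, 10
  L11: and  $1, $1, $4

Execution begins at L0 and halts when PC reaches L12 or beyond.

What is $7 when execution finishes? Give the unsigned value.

#0 addi  $1, $1, 0 ; 0/11/8/9/15/1/4/8
#1 beq  $3, $1, L12 ; 0/11/8/9/15/1/4/8 ; →fallthru
#2 add  $7, $2, $0 ; 0/11/8/9/15/1/4/8
#3 xor  $0, $7, $2 ; 0/11/8/9/15/1/4/8
#4 add  $1, $0, $5 ; 0/1/8/9/15/1/4/8
#5 slti  $7, $5, 2 ; 0/1/8/9/15/1/4/1
#6 bne  $7, $0, L10 ; 0/1/8/9/15/1/4/1 ; →target
#7 andi  $7, $0, 4 ; 0/1/8/9/15/1/4/0
#10 andi  $3, $6, 10 ; 0/1/8/0/15/1/4/0
#11 and  $1, $1, $4 ; 0/1/8/0/15/1/4/0

0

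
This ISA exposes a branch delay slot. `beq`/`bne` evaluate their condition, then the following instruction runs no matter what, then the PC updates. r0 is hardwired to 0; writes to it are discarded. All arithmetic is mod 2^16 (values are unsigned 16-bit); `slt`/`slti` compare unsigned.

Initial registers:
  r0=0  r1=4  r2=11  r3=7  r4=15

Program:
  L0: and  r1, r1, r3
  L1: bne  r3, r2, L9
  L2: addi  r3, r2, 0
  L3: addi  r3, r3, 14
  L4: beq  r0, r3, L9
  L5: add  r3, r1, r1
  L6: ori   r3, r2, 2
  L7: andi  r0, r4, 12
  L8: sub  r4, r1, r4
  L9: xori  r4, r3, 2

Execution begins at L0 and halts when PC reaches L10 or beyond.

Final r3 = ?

#0 and  r1, r1, r3 ; 0/4/11/7/15
#1 bne  r3, r2, L9 ; 0/4/11/7/15 ; →target
#2 addi  r3, r2, 0 ; 0/4/11/11/15
#9 xori  r4, r3, 2 ; 0/4/11/11/9

11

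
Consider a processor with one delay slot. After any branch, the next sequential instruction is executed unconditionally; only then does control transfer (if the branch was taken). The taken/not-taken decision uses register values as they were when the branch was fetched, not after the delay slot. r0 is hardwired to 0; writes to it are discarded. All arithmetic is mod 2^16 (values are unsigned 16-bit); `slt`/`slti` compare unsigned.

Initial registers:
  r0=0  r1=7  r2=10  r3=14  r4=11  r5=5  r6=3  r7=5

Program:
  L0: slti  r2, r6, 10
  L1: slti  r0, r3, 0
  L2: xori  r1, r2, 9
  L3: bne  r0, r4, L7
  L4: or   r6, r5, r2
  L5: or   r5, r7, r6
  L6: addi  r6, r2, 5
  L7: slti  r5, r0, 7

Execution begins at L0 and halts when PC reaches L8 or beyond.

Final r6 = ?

[0] slti  r2, r6, 10  →  {r0:0, r1:7, r2:1, r3:14, r4:11, r5:5, r6:3, r7:5}
[1] slti  r0, r3, 0  →  {r0:0, r1:7, r2:1, r3:14, r4:11, r5:5, r6:3, r7:5}
[2] xori  r1, r2, 9  →  {r0:0, r1:8, r2:1, r3:14, r4:11, r5:5, r6:3, r7:5}
[3] bne  r0, r4, L7  →  {r0:0, r1:8, r2:1, r3:14, r4:11, r5:5, r6:3, r7:5}  ⟨branch taken⟩
[4] or   r6, r5, r2  →  {r0:0, r1:8, r2:1, r3:14, r4:11, r5:5, r6:5, r7:5}
[7] slti  r5, r0, 7  →  {r0:0, r1:8, r2:1, r3:14, r4:11, r5:1, r6:5, r7:5}

5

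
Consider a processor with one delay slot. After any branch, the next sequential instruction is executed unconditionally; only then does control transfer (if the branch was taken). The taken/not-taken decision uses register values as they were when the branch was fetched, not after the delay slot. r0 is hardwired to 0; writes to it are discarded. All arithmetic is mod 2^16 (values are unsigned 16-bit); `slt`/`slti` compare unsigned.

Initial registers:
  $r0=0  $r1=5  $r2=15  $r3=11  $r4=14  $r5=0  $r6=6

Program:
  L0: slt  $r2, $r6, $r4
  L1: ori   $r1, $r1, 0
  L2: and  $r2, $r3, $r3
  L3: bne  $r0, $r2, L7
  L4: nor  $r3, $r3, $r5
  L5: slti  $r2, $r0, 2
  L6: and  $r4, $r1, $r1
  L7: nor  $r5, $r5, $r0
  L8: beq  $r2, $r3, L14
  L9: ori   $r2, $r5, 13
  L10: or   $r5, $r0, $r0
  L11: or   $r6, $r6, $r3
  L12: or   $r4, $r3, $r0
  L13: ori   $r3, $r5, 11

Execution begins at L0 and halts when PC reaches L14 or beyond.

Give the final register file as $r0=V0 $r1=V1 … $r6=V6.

$r0=0 $r1=5 $r2=65535 $r3=11 $r4=65524 $r5=0 $r6=65526

PC=0  slt  $r2, $r6, $r4     | $r0=0 $r1=5 $r2=1 $r3=11 $r4=14 $r5=0 $r6=6
PC=1  ori   $r1, $r1, 0      | $r0=0 $r1=5 $r2=1 $r3=11 $r4=14 $r5=0 $r6=6
PC=2  and  $r2, $r3, $r3     | $r0=0 $r1=5 $r2=11 $r3=11 $r4=14 $r5=0 $r6=6
PC=3  bne  $r0, $r2, L7      | $r0=0 $r1=5 $r2=11 $r3=11 $r4=14 $r5=0 $r6=6  [TAKEN]
PC=4  nor  $r3, $r3, $r5     | $r0=0 $r1=5 $r2=11 $r3=65524 $r4=14 $r5=0 $r6=6
PC=7  nor  $r5, $r5, $r0     | $r0=0 $r1=5 $r2=11 $r3=65524 $r4=14 $r5=65535 $r6=6
PC=8  beq  $r2, $r3, L14     | $r0=0 $r1=5 $r2=11 $r3=65524 $r4=14 $r5=65535 $r6=6  [not taken]
PC=9  ori   $r2, $r5, 13     | $r0=0 $r1=5 $r2=65535 $r3=65524 $r4=14 $r5=65535 $r6=6
PC=10 or   $r5, $r0, $r0     | $r0=0 $r1=5 $r2=65535 $r3=65524 $r4=14 $r5=0 $r6=6
PC=11 or   $r6, $r6, $r3     | $r0=0 $r1=5 $r2=65535 $r3=65524 $r4=14 $r5=0 $r6=65526
PC=12 or   $r4, $r3, $r0     | $r0=0 $r1=5 $r2=65535 $r3=65524 $r4=65524 $r5=0 $r6=65526
PC=13 ori   $r3, $r5, 11     | $r0=0 $r1=5 $r2=65535 $r3=11 $r4=65524 $r5=0 $r6=65526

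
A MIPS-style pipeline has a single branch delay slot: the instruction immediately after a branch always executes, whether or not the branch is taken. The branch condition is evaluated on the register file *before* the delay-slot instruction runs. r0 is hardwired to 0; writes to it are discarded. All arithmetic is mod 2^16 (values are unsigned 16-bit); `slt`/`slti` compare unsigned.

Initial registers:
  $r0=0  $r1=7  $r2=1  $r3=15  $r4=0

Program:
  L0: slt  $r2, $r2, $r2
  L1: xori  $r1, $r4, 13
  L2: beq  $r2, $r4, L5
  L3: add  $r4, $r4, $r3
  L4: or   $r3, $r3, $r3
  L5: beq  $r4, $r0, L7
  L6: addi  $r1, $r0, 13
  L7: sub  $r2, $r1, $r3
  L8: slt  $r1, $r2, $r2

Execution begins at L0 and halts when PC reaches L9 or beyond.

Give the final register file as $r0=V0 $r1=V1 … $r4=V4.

#0 slt  $r2, $r2, $r2 ; 0/7/0/15/0
#1 xori  $r1, $r4, 13 ; 0/13/0/15/0
#2 beq  $r2, $r4, L5 ; 0/13/0/15/0 ; →target
#3 add  $r4, $r4, $r3 ; 0/13/0/15/15
#5 beq  $r4, $r0, L7 ; 0/13/0/15/15 ; →fallthru
#6 addi  $r1, $r0, 13 ; 0/13/0/15/15
#7 sub  $r2, $r1, $r3 ; 0/13/65534/15/15
#8 slt  $r1, $r2, $r2 ; 0/0/65534/15/15

$r0=0 $r1=0 $r2=65534 $r3=15 $r4=15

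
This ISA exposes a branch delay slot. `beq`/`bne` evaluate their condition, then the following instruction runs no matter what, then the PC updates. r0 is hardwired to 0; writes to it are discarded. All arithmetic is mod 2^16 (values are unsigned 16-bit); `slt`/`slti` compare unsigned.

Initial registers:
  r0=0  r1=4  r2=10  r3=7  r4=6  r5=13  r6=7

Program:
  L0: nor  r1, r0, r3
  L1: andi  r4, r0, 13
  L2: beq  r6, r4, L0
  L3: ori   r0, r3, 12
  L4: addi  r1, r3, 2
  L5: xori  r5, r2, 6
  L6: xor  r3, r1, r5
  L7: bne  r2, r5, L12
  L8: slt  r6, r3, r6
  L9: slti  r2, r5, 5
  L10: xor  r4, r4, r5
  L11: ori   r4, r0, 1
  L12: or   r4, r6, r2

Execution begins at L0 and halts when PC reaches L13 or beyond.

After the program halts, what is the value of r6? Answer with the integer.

  step pc=0: nor  r1, r0, r3  regs=(0,65528,10,7,6,13,7)
  step pc=1: andi  r4, r0, 13  regs=(0,65528,10,7,0,13,7)
  step pc=2: beq  r6, r4, L0  cond=F  regs=(0,65528,10,7,0,13,7)
  step pc=3: ori   r0, r3, 12  regs=(0,65528,10,7,0,13,7)
  step pc=4: addi  r1, r3, 2  regs=(0,9,10,7,0,13,7)
  step pc=5: xori  r5, r2, 6  regs=(0,9,10,7,0,12,7)
  step pc=6: xor  r3, r1, r5  regs=(0,9,10,5,0,12,7)
  step pc=7: bne  r2, r5, L12  cond=T  regs=(0,9,10,5,0,12,7)
  step pc=8: slt  r6, r3, r6  regs=(0,9,10,5,0,12,1)
  step pc=12: or   r4, r6, r2  regs=(0,9,10,5,11,12,1)

1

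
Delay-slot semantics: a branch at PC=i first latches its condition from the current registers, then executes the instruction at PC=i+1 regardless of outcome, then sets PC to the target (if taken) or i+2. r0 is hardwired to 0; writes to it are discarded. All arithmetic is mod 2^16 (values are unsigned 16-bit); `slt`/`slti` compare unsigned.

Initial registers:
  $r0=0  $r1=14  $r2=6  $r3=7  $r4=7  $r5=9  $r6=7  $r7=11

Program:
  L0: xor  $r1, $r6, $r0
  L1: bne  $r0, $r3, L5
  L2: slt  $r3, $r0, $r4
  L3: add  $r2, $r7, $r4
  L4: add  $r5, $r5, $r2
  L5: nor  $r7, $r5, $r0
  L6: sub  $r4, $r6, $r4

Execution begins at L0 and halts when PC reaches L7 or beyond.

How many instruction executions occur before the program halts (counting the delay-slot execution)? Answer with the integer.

#0 xor  $r1, $r6, $r0 ; 0/7/6/7/7/9/7/11
#1 bne  $r0, $r3, L5 ; 0/7/6/7/7/9/7/11 ; →target
#2 slt  $r3, $r0, $r4 ; 0/7/6/1/7/9/7/11
#5 nor  $r7, $r5, $r0 ; 0/7/6/1/7/9/7/65526
#6 sub  $r4, $r6, $r4 ; 0/7/6/1/0/9/7/65526

5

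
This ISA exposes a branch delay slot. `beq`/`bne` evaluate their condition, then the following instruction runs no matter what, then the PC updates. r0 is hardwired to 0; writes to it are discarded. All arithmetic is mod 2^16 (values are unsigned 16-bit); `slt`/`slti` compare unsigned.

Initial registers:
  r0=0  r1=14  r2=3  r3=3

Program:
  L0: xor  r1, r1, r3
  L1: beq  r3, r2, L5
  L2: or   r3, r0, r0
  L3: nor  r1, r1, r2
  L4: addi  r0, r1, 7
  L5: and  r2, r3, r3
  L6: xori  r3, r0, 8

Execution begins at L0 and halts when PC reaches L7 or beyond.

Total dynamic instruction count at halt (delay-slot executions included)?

PC=0  xor  r1, r1, r3        | r0=0 r1=13 r2=3 r3=3
PC=1  beq  r3, r2, L5        | r0=0 r1=13 r2=3 r3=3  [TAKEN]
PC=2  or   r3, r0, r0        | r0=0 r1=13 r2=3 r3=0
PC=5  and  r2, r3, r3        | r0=0 r1=13 r2=0 r3=0
PC=6  xori  r3, r0, 8        | r0=0 r1=13 r2=0 r3=8

5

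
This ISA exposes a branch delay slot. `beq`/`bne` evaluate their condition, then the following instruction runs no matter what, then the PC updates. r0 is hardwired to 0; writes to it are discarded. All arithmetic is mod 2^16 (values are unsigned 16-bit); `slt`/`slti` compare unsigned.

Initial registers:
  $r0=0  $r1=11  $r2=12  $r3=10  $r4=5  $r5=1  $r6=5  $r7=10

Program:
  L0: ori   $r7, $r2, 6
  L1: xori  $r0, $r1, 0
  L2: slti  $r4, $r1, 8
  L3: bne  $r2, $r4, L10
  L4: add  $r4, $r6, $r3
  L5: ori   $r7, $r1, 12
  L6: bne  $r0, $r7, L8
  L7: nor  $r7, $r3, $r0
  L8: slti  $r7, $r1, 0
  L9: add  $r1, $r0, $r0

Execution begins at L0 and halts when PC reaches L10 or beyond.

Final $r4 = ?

15

[0] ori   $r7, $r2, 6  →  {$r0:0, $r1:11, $r2:12, $r3:10, $r4:5, $r5:1, $r6:5, $r7:14}
[1] xori  $r0, $r1, 0  →  {$r0:0, $r1:11, $r2:12, $r3:10, $r4:5, $r5:1, $r6:5, $r7:14}
[2] slti  $r4, $r1, 8  →  {$r0:0, $r1:11, $r2:12, $r3:10, $r4:0, $r5:1, $r6:5, $r7:14}
[3] bne  $r2, $r4, L10  →  {$r0:0, $r1:11, $r2:12, $r3:10, $r4:0, $r5:1, $r6:5, $r7:14}  ⟨branch taken⟩
[4] add  $r4, $r6, $r3  →  {$r0:0, $r1:11, $r2:12, $r3:10, $r4:15, $r5:1, $r6:5, $r7:14}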